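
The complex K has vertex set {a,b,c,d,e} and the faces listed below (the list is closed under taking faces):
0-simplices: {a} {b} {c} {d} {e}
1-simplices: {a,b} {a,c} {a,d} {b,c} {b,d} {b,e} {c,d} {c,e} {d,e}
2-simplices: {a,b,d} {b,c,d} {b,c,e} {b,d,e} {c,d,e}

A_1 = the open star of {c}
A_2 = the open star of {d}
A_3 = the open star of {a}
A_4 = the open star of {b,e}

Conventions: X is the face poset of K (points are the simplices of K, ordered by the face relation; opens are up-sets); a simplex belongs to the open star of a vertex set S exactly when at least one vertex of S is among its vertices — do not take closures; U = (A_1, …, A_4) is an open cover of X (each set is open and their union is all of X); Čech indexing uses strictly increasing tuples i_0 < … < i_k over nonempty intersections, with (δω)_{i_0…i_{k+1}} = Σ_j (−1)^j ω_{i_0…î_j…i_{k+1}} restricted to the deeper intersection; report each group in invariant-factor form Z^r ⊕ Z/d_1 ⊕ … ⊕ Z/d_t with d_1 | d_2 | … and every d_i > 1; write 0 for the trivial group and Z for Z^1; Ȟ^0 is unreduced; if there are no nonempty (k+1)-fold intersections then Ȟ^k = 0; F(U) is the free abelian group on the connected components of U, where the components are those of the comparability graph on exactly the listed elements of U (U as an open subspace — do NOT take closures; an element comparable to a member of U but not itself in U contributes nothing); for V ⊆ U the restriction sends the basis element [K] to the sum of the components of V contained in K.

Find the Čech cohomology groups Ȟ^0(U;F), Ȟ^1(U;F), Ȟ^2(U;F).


nerve simplices:
  A1={{c},{a,c},{b,c},{c,d},{c,e},{b,c,d},{b,c,e},{c,d,e}} A2={{d},{a,d},{b,d},{c,d},{d,e},{a,b,d},{b,c,d},{b,d,e},{c,d,e}} A3={{a},{a,b},{a,c},{a,d},{a,b,d}} A4={{b},{e},{a,b},{b,c},{b,d},{b,e},{c,e},{d,e},{a,b,d},{b,c,d},{b,c,e},{b,d,e},{c,d,e}}
  A12={{c,d},{b,c,d},{c,d,e}} A13={{a,c}} A14={{b,c},{c,e},{b,c,d},{b,c,e},{c,d,e}} A23={{a,d},{a,b,d}} A24={{b,d},{d,e},{a,b,d},{b,c,d},{b,d,e},{c,d,e}} A34={{a,b},{a,b,d}}
  A124={{b,c,d},{c,d,e}} A234={{a,b,d}}
components per intersection:
  A1: {{c},{a,c},{b,c},{c,d},{c,e},{b,c,d},{b,c,e},{c,d,e}}
  A2: {{d},{a,d},{b,d},{c,d},{d,e},{a,b,d},{b,c,d},{b,d,e},{c,d,e}}
  A3: {{a},{a,b},{a,c},{a,d},{a,b,d}}
  A4: {{b},{e},{a,b},{b,c},{b,d},{b,e},{c,e},{d,e},{a,b,d},{b,c,d},{b,c,e},{b,d,e},{c,d,e}}
  A12: {{c,d},{b,c,d},{c,d,e}}
  A13: {{a,c}}
  A14: {{b,c},{c,e},{b,c,d},{b,c,e},{c,d,e}}
  A23: {{a,d},{a,b,d}}
  A24: {{b,d},{d,e},{a,b,d},{b,c,d},{b,d,e},{c,d,e}}
  A34: {{a,b},{a,b,d}}
  A124: {{b,c,d}} {{c,d,e}}
  A234: {{a,b,d}}
C dims 4,6,3; δ0: rk 3, SNF 1^3; δ1: rk 2, SNF 1^2
degree 0: 4−3−0 = 1 → Ȟ^0 ≅ Z
degree 1: 6−2−3 = 1 → Ȟ^1 ≅ Z
degree 2: 3−0−2 = 1 → Ȟ^2 ≅ Z

Ȟ^0 ≅ Z; Ȟ^1 ≅ Z; Ȟ^2 ≅ Z


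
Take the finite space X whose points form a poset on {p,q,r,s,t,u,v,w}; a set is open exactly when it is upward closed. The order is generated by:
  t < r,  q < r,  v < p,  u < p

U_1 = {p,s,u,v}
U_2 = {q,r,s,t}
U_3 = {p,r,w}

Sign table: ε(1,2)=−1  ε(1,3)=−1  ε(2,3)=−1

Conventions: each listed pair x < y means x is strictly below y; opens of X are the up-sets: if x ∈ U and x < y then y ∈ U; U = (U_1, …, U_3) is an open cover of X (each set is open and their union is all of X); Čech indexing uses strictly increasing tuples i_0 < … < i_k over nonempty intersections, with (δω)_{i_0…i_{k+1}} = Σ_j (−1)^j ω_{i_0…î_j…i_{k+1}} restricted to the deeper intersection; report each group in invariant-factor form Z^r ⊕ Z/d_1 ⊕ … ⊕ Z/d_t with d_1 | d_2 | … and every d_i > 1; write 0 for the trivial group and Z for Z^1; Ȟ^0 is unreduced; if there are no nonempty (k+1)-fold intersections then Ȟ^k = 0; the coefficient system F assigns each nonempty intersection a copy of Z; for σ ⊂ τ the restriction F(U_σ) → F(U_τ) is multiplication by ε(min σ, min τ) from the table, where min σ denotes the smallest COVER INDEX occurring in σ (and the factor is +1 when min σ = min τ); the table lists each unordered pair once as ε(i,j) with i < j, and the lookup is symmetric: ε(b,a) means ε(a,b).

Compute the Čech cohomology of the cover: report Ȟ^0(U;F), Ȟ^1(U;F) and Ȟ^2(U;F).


nerve simplices:
  U12={s} U13={p} U23={r}
C dims 3,3; δ0: rk 3, SNF 1^2·2
degree 0: 3−3−0 = 0 → Ȟ^0 ≅ 0
degree 1: 3−0−3 = 0 plus torsion [2] → Ȟ^1 ≅ Z/2
degree 2: 0−0−0 = 0 → Ȟ^2 ≅ 0

Ȟ^0(U;F) ≅ 0,  Ȟ^1(U;F) ≅ Z/2,  Ȟ^2(U;F) ≅ 0


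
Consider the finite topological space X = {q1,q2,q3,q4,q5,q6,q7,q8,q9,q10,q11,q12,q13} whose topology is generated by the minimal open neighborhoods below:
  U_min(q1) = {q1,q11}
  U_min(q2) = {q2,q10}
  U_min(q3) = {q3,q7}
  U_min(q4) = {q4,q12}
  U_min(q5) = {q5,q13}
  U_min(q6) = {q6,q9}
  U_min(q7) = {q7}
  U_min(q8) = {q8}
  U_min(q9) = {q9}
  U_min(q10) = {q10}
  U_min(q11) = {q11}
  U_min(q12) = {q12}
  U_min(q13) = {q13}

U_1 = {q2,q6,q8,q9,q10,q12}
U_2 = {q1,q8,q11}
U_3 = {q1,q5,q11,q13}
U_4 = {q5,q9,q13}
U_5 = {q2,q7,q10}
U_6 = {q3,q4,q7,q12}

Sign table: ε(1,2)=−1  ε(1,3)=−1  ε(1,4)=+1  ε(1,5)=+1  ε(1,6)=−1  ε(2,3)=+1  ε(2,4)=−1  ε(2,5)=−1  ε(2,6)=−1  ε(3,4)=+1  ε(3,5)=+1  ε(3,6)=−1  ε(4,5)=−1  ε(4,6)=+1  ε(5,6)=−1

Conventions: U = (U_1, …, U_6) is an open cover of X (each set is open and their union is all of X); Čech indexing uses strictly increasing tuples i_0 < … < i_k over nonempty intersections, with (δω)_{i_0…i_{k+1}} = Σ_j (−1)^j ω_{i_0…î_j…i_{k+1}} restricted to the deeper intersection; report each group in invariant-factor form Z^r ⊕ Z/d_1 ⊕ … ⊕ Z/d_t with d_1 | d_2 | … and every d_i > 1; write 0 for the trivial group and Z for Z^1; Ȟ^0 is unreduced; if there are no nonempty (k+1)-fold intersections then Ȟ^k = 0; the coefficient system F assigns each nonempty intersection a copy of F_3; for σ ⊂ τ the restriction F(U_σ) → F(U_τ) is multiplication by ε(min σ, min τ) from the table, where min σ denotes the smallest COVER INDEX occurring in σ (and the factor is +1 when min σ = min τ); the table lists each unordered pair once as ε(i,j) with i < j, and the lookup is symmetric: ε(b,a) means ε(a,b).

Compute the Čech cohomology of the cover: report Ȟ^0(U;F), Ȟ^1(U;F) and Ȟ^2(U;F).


nerve simplices:
  U12={q8} U14={q9} U15={q2,q10} U16={q12} U23={q1,q11} U34={q5,q13} U56={q7}
C dims 6,7; δ0: rk_F3 6
degree 0: 6−6−0 = 0 → Ȟ^0 ≅ 0
degree 1: 7−0−6 = 1 → Ȟ^1 ≅ Z/3
degree 2: 0−0−0 = 0 → Ȟ^2 ≅ 0

Ȟ^0 = 0,  Ȟ^1 = Z/3,  Ȟ^2 = 0


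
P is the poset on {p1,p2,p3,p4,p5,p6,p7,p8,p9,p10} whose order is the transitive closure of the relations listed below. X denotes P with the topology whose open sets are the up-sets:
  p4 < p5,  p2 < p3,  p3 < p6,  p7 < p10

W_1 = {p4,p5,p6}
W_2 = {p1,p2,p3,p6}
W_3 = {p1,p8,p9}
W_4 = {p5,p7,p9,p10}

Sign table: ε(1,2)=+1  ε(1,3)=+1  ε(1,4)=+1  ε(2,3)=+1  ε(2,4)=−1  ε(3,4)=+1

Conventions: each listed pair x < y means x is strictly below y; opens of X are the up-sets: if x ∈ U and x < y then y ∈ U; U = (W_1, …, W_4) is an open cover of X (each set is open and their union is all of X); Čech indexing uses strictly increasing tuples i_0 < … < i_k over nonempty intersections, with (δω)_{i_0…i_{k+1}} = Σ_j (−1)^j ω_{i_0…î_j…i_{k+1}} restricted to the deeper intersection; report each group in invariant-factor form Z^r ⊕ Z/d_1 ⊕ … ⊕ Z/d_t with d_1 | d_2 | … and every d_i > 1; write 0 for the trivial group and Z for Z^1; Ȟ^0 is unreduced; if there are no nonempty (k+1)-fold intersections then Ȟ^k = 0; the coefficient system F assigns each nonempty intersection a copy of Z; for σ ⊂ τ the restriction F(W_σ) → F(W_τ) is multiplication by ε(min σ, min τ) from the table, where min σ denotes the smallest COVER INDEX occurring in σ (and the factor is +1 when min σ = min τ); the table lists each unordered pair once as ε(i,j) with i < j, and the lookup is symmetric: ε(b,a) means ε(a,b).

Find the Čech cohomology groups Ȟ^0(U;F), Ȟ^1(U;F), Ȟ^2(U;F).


nerve of the cover:
  W12={p6} W14={p5} W23={p1} W34={p9}
C dims 4,4; δ0: rk 3, SNF 1^3
Ȟ^0 = (4 − 3) − 0 = 1, so Ȟ^0 ≅ Z
Ȟ^1 = (4 − 0) − 3 = 1, so Ȟ^1 ≅ Z
Ȟ^2 = (0 − 0) − 0 = 0, so Ȟ^2 ≅ 0

Ȟ^0(U;F) ≅ Z, Ȟ^1(U;F) ≅ Z, Ȟ^2(U;F) ≅ 0


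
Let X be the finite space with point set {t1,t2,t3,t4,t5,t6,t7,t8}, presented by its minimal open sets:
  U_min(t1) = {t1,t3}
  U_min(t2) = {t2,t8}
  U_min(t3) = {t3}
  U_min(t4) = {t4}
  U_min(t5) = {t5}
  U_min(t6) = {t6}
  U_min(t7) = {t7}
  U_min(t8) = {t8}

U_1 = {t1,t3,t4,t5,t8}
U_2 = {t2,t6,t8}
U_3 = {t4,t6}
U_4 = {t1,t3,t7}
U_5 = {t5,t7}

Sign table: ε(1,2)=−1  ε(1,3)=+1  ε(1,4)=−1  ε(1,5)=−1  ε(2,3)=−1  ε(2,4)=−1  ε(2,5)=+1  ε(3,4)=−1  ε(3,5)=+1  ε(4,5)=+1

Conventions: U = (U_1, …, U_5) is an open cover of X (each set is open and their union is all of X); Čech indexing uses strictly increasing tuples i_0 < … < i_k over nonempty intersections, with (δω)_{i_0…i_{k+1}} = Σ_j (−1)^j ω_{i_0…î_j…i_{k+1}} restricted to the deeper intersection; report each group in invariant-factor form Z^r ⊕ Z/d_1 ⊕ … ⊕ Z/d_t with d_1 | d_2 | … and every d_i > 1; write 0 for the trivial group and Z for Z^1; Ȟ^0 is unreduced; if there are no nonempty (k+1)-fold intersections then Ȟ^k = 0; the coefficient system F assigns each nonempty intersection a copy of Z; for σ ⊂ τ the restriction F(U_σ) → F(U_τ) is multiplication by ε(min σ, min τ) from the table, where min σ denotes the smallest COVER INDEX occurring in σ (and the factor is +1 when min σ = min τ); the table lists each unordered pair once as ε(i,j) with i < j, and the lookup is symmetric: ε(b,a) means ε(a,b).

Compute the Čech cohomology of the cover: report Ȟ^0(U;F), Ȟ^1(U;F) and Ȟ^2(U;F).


Ȟ^0(U;F) ≅ Z, Ȟ^1(U;F) ≅ Z^2 and Ȟ^2(U;F) ≅ 0

nonempty overlaps:
  U12={t8} U13={t4} U14={t1,t3} U15={t5} U23={t6} U45={t7}
C dims 5,6; δ0: rk 4, SNF 1^4
degree 0: 5−4−0 = 1 → Ȟ^0 ≅ Z
degree 1: 6−0−4 = 2 → Ȟ^1 ≅ Z^2
degree 2: 0−0−0 = 0 → Ȟ^2 ≅ 0


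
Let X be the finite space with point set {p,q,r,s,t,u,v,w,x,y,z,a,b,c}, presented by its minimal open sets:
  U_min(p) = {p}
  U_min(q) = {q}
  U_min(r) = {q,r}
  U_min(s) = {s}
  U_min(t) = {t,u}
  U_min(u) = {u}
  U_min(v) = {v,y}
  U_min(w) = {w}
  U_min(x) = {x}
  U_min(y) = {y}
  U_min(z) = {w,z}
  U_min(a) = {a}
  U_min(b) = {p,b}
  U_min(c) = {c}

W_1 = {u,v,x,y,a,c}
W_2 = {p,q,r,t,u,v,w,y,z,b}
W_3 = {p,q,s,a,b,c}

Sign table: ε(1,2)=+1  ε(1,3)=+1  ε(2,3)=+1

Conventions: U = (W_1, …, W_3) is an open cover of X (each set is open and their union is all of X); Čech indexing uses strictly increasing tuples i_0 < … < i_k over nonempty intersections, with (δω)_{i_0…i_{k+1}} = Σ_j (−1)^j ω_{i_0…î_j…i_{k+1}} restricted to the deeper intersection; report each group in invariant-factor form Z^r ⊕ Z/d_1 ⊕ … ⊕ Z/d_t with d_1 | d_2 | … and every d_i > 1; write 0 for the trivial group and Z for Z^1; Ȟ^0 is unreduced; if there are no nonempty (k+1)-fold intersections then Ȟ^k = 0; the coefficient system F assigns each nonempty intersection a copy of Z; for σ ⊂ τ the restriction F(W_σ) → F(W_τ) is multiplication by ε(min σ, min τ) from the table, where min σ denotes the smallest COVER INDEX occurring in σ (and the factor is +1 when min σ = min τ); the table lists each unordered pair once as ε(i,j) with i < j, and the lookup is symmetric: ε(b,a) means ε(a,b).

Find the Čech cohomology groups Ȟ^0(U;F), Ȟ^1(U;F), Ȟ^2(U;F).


nonempty overlaps:
  W12={u,v,y} W13={a,c} W23={p,q,b}
C dims 3,3; δ0: rk 2, SNF 1^2
degree 0: 3−2−0 = 1 → Ȟ^0 ≅ Z
degree 1: 3−0−2 = 1 → Ȟ^1 ≅ Z
degree 2: 0−0−0 = 0 → Ȟ^2 ≅ 0

Ȟ^0(U;F) ≅ Z, Ȟ^1(U;F) ≅ Z, Ȟ^2(U;F) ≅ 0


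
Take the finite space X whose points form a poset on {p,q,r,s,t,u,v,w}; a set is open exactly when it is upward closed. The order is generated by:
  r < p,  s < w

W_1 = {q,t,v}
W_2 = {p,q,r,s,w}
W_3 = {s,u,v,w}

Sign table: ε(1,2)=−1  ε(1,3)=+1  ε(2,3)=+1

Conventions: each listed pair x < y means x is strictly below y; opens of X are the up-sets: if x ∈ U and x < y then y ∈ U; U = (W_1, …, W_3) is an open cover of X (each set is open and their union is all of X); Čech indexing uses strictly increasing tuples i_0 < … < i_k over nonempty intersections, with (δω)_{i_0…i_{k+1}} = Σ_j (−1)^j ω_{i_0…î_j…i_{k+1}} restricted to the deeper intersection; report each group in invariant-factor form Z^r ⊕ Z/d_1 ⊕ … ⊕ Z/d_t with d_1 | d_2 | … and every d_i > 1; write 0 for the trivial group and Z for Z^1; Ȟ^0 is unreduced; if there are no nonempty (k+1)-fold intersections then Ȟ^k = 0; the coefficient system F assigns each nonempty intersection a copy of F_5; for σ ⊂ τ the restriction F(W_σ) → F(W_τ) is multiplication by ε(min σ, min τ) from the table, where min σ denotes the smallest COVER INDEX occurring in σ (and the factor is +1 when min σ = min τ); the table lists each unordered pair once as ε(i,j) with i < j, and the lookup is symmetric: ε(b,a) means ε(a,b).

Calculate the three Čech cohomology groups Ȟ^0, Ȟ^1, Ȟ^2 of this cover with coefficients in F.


Ȟ^0(U;F) ≅ 0, Ȟ^1(U;F) ≅ 0, Ȟ^2(U;F) ≅ 0

nonempty intersections:
  W12={q} W13={v} W23={s,w}
C dims 3,3; δ0: rk_F5 3
Ȟ^0: (3−3)−0=0 ⇒ 0
Ȟ^1: (3−0)−3=0 ⇒ 0
Ȟ^2: (0−0)−0=0 ⇒ 0


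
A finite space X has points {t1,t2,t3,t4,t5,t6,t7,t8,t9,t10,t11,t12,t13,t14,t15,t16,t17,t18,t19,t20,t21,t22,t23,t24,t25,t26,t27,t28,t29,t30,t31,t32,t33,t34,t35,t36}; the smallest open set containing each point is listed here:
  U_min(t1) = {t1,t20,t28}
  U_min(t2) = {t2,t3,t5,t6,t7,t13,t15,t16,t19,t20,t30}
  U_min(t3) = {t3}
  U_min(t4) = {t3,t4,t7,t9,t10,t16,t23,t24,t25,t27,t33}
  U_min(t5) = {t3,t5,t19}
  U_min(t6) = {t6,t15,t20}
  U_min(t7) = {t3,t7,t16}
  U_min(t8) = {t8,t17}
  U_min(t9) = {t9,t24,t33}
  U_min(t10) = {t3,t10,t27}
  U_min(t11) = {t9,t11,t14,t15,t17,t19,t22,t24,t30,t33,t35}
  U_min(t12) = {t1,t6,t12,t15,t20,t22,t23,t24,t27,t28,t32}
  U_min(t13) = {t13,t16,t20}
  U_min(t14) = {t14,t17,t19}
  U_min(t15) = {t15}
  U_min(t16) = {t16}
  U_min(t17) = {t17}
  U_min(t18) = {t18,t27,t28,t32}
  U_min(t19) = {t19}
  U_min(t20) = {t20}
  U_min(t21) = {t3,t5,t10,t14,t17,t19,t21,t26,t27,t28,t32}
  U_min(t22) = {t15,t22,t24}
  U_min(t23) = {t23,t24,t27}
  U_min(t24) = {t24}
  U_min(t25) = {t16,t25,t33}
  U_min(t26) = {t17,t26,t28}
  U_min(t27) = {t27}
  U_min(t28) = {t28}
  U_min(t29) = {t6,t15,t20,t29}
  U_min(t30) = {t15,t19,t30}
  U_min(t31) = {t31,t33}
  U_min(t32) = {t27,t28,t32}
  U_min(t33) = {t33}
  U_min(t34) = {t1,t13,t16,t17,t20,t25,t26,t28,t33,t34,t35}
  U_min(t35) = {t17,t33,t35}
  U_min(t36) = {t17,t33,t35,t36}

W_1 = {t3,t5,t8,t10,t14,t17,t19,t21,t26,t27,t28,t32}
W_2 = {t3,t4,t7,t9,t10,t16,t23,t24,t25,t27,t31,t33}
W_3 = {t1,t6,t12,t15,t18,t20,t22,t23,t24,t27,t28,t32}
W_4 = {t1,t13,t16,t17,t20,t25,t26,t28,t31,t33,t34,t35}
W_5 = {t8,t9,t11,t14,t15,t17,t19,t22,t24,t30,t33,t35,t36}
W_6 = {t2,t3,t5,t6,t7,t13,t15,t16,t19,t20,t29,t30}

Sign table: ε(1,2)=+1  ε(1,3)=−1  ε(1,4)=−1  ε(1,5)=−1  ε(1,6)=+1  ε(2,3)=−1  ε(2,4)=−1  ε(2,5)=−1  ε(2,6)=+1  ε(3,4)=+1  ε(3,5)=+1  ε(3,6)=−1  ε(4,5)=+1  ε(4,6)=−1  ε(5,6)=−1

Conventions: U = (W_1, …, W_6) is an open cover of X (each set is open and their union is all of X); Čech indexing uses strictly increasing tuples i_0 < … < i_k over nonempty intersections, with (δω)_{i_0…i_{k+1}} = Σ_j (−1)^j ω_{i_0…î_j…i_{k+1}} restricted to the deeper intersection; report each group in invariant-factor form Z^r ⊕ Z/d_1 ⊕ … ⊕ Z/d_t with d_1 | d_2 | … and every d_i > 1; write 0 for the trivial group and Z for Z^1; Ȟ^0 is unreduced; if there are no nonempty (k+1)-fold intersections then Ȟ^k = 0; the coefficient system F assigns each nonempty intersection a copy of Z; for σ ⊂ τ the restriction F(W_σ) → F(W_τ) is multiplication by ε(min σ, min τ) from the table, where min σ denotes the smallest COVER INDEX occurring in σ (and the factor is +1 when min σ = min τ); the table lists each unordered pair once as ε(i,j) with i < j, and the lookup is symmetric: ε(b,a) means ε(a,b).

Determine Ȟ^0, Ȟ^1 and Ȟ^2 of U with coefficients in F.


nerve simplices:
  W12={t3,t10,t27} W13={t27,t28,t32} W14={t17,t26,t28} W15={t8,t14,t17,t19} W16={t3,t5,t19} W23={t23,t24,t27} W24={t16,t25,t31,t33} W25={t9,t24,t33} W26={t3,t7,t16} W34={t1,t20,t28} W35={t15,t22,t24} W36={t6,t15,t20} W45={t17,t33,t35} W46={t13,t16,t20} W56={t15,t19,t30}
  W123={t27} W126={t3} W134={t28} W145={t17} W156={t19} W235={t24} W245={t33} W246={t16} W346={t20} W356={t15}
C dims 6,15,10; δ0: rk 5, SNF 1^5; δ1: rk 10, SNF 1^9·2
degree 0: 6−5−0 = 1 → Ȟ^0 ≅ Z
degree 1: 15−10−5 = 0 → Ȟ^1 ≅ 0
degree 2: 10−0−10 = 0 plus torsion [2] → Ȟ^2 ≅ Z/2

Ȟ^0 ≅ Z, Ȟ^1 ≅ 0 and Ȟ^2 ≅ Z/2


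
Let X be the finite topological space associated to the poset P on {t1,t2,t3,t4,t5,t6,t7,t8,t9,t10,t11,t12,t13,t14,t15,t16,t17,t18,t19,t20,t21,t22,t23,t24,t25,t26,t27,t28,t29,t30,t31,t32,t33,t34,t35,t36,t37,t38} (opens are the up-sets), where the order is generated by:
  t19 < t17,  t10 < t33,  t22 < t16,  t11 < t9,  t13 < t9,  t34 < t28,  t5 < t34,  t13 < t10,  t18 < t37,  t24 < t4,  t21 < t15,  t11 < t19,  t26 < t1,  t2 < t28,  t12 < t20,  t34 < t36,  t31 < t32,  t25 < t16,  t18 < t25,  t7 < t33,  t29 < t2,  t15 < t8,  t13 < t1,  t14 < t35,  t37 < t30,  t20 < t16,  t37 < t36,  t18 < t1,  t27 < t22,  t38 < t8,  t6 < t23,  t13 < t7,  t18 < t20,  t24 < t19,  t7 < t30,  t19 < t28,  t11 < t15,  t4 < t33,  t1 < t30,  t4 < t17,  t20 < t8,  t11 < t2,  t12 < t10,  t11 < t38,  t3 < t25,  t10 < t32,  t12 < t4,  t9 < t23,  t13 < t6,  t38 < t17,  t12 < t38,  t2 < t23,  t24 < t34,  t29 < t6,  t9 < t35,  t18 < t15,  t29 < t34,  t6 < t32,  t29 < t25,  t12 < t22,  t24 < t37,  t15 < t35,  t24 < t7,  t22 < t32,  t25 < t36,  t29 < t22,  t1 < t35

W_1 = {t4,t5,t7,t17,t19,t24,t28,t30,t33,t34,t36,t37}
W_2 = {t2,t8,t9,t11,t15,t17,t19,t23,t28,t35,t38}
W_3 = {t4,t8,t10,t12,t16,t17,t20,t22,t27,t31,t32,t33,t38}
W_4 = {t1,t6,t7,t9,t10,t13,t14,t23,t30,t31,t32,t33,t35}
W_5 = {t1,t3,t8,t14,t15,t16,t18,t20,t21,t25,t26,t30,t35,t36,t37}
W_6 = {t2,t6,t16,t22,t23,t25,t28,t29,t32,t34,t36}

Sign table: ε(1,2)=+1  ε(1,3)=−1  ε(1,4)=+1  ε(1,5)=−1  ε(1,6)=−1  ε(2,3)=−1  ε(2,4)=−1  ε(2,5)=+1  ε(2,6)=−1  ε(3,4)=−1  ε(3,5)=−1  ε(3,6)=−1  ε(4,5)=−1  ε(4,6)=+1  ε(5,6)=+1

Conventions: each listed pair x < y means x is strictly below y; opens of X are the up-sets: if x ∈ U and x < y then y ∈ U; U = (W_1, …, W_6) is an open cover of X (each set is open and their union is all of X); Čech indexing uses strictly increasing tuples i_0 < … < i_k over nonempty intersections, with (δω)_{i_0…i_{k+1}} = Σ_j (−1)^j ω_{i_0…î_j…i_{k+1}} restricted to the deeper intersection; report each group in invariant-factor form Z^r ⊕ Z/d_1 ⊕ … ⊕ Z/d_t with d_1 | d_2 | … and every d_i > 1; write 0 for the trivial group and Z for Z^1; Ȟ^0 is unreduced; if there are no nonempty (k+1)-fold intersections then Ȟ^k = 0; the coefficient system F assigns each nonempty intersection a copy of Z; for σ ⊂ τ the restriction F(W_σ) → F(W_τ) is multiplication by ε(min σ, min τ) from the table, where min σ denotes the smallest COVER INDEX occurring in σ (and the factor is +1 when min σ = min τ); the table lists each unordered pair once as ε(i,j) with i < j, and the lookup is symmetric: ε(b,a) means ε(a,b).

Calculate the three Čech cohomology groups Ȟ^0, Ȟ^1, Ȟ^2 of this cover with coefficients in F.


nonempty overlaps:
  W12={t17,t19,t28} W13={t4,t17,t33} W14={t7,t30,t33} W15={t30,t36,t37} W16={t28,t34,t36} W23={t8,t17,t38} W24={t9,t23,t35} W25={t8,t15,t35} W26={t2,t23,t28} W34={t10,t31,t32,t33} W35={t8,t16,t20} W36={t16,t22,t32} W45={t1,t14,t30,t35} W46={t6,t23,t32} W56={t16,t25,t36}
  W123={t17} W126={t28} W134={t33} W145={t30} W156={t36} W235={t8} W245={t35} W246={t23} W346={t32} W356={t16}
C dims 6,15,10; δ0: rk 6, SNF 1^5·2; δ1: rk 9, SNF 1^9
degree 0: 6−6−0 = 0 → Ȟ^0 ≅ 0
degree 1: 15−9−6 = 0 plus torsion [2] → Ȟ^1 ≅ Z/2
degree 2: 10−0−9 = 1 → Ȟ^2 ≅ Z

Ȟ^0 = 0, Ȟ^1 = Z/2, Ȟ^2 = Z


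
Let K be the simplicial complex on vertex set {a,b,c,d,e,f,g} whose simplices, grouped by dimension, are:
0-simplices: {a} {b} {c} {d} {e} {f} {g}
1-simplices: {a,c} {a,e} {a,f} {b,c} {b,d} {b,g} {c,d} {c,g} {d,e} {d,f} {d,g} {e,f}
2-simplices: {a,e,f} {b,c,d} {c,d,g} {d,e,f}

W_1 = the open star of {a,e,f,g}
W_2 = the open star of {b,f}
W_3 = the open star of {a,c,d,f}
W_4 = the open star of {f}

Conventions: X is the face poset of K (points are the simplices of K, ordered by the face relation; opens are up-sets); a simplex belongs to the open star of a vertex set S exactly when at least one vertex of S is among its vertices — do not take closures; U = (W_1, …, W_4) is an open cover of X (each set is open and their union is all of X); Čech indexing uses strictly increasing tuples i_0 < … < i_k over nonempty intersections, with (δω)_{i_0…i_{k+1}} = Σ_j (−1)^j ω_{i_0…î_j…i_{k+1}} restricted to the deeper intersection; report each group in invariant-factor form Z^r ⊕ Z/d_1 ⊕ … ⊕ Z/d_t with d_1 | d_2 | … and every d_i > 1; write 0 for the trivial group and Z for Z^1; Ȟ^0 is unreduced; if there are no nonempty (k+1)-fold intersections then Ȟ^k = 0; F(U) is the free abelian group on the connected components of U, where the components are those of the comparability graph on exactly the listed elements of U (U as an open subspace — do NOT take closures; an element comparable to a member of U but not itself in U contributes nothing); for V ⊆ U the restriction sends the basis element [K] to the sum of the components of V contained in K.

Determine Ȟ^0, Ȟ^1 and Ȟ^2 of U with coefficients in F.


nonempty overlaps:
  W1={{a},{e},{f},{g},{a,c},{a,e},{a,f},{b,g},{c,g},{d,e},{d,f},{d,g},{e,f},{a,e,f},{c,d,g},{d,e,f}} W2={{b},{f},{a,f},{b,c},{b,d},{b,g},{d,f},{e,f},{a,e,f},{b,c,d},{d,e,f}} W3={{a},{c},{d},{f},{a,c},{a,e},{a,f},{b,c},{b,d},{c,d},{c,g},{d,e},{d,f},{d,g},{e,f},{a,e,f},{b,c,d},{c,d,g},{d,e,f}} W4={{f},{a,f},{d,f},{e,f},{a,e,f},{d,e,f}}
  W12={{f},{a,f},{b,g},{d,f},{e,f},{a,e,f},{d,e,f}} W13={{a},{f},{a,c},{a,e},{a,f},{c,g},{d,e},{d,f},{d,g},{e,f},{a,e,f},{c,d,g},{d,e,f}} W14={{f},{a,f},{d,f},{e,f},{a,e,f},{d,e,f}} W23={{f},{a,f},{b,c},{b,d},{d,f},{e,f},{a,e,f},{b,c,d},{d,e,f}} W24={{f},{a,f},{d,f},{e,f},{a,e,f},{d,e,f}} W34={{f},{a,f},{d,f},{e,f},{a,e,f},{d,e,f}}
  W123={{f},{a,f},{d,f},{e,f},{a,e,f},{d,e,f}} W124={{f},{a,f},{d,f},{e,f},{a,e,f},{d,e,f}} W134={{f},{a,f},{d,f},{e,f},{a,e,f},{d,e,f}} W234={{f},{a,f},{d,f},{e,f},{a,e,f},{d,e,f}}
  W1234={{f},{a,f},{d,f},{e,f},{a,e,f},{d,e,f}}
components per intersection:
  W1: {{a},{e},{f},{a,c},{a,e},{a,f},{d,e},{d,f},{e,f},{a,e,f},{d,e,f}} {{g},{b,g},{c,g},{d,g},{c,d,g}}
  W2: {{b},{b,c},{b,d},{b,g},{b,c,d}} {{f},{a,f},{d,f},{e,f},{a,e,f},{d,e,f}}
  W3: {{a},{c},{d},{f},{a,c},{a,e},{a,f},{b,c},{b,d},{c,d},{c,g},{d,e},{d,f},{d,g},{e,f},{a,e,f},{b,c,d},{c,d,g},{d,e,f}}
  W4: {{f},{a,f},{d,f},{e,f},{a,e,f},{d,e,f}}
  W12: {{f},{a,f},{d,f},{e,f},{a,e,f},{d,e,f}} {{b,g}}
  W13: {{a},{f},{a,c},{a,e},{a,f},{d,e},{d,f},{e,f},{a,e,f},{d,e,f}} {{c,g},{d,g},{c,d,g}}
  W14: {{f},{a,f},{d,f},{e,f},{a,e,f},{d,e,f}}
  W23: {{f},{a,f},{d,f},{e,f},{a,e,f},{d,e,f}} {{b,c},{b,d},{b,c,d}}
  W24: {{f},{a,f},{d,f},{e,f},{a,e,f},{d,e,f}}
  W34: {{f},{a,f},{d,f},{e,f},{a,e,f},{d,e,f}}
  W123: {{f},{a,f},{d,f},{e,f},{a,e,f},{d,e,f}}
  W124: {{f},{a,f},{d,f},{e,f},{a,e,f},{d,e,f}}
  W134: {{f},{a,f},{d,f},{e,f},{a,e,f},{d,e,f}}
  W234: {{f},{a,f},{d,f},{e,f},{a,e,f},{d,e,f}}
  W1234: {{f},{a,f},{d,f},{e,f},{a,e,f},{d,e,f}}
C dims 6,9,4,1; δ0: rk 5, SNF 1^5; δ1: rk 3, SNF 1^3; δ2: rk 1, SNF 1^1
degree 0: 6−5−0 = 1 → Ȟ^0 ≅ Z
degree 1: 9−3−5 = 1 → Ȟ^1 ≅ Z
degree 2: 4−1−3 = 0 → Ȟ^2 ≅ 0

Ȟ^0 ≅ Z; Ȟ^1 ≅ Z; Ȟ^2 ≅ 0


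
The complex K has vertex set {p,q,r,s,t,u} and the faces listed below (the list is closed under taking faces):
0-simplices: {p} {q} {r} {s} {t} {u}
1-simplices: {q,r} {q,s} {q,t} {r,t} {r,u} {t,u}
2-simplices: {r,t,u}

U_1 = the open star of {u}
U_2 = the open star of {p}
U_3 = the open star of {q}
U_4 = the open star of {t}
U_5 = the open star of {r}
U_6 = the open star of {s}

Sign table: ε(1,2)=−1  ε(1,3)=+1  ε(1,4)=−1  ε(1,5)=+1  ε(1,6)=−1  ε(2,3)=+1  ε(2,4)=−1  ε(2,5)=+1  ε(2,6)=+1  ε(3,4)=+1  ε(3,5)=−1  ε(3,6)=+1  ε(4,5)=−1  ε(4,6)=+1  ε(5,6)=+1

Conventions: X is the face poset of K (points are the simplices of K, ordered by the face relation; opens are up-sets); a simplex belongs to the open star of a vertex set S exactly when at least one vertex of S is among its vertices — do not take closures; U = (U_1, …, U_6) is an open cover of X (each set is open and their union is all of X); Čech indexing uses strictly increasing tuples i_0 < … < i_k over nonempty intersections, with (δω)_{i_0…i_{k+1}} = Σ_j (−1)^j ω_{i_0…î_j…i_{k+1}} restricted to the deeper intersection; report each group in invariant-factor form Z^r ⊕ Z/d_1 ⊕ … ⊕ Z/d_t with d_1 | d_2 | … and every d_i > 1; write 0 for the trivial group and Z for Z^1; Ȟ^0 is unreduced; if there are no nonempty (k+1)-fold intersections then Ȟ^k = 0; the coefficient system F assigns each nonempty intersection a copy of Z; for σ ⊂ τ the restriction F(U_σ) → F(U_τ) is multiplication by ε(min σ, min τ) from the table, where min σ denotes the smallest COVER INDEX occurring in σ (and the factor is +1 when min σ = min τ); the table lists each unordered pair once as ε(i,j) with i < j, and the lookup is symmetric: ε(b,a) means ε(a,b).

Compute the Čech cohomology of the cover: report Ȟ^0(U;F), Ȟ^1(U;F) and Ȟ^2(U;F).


cover nerve:
  U1={{u},{r,u},{t,u},{r,t,u}} U2={{p}} U3={{q},{q,r},{q,s},{q,t}} U4={{t},{q,t},{r,t},{t,u},{r,t,u}} U5={{r},{q,r},{r,t},{r,u},{r,t,u}} U6={{s},{q,s}}
  U14={{t,u},{r,t,u}} U15={{r,u},{r,t,u}} U34={{q,t}} U35={{q,r}} U36={{q,s}} U45={{r,t},{r,t,u}}
  U145={{r,t,u}}
C dims 6,6,1; δ0: rk 4, SNF 1^4; δ1: rk 1, SNF 1^1
Ȟ^0: (6−4)−0=2 ⇒ Z^2
Ȟ^1: (6−1)−4=1 ⇒ Z
Ȟ^2: (1−0)−1=0 ⇒ 0

Ȟ^0 ≅ Z^2, Ȟ^1 ≅ Z, Ȟ^2 ≅ 0


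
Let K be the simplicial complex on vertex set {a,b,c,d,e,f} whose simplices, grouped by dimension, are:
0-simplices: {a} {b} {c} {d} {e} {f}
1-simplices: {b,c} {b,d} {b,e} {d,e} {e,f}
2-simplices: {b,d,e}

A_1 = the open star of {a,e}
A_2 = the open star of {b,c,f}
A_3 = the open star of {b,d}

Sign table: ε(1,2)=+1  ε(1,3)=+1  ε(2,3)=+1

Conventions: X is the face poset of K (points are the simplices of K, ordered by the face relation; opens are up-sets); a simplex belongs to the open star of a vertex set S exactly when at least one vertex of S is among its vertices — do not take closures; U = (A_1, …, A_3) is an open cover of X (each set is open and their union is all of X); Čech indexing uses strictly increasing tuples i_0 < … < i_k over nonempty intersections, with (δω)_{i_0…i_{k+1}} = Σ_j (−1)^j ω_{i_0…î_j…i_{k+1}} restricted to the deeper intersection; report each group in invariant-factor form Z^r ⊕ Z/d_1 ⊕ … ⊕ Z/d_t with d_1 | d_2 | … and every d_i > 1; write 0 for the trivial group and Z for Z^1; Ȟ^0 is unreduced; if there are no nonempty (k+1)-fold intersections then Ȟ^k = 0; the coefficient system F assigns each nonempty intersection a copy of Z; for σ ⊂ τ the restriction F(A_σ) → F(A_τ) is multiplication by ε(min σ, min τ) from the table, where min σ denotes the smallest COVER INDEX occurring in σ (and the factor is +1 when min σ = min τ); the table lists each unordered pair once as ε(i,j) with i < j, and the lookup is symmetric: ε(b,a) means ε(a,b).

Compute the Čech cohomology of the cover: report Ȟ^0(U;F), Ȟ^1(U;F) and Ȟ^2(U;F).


Ȟ^0 = Z, Ȟ^1 = 0, Ȟ^2 = 0

nonempty intersections:
  A1={{a},{e},{b,e},{d,e},{e,f},{b,d,e}} A2={{b},{c},{f},{b,c},{b,d},{b,e},{e,f},{b,d,e}} A3={{b},{d},{b,c},{b,d},{b,e},{d,e},{b,d,e}}
  A12={{b,e},{e,f},{b,d,e}} A13={{b,e},{d,e},{b,d,e}} A23={{b},{b,c},{b,d},{b,e},{b,d,e}}
  A123={{b,e},{b,d,e}}
C dims 3,3,1; δ0: rk 2, SNF 1^2; δ1: rk 1, SNF 1^1
Ȟ^0: (3−2)−0=1 ⇒ Z
Ȟ^1: (3−1)−2=0 ⇒ 0
Ȟ^2: (1−0)−1=0 ⇒ 0


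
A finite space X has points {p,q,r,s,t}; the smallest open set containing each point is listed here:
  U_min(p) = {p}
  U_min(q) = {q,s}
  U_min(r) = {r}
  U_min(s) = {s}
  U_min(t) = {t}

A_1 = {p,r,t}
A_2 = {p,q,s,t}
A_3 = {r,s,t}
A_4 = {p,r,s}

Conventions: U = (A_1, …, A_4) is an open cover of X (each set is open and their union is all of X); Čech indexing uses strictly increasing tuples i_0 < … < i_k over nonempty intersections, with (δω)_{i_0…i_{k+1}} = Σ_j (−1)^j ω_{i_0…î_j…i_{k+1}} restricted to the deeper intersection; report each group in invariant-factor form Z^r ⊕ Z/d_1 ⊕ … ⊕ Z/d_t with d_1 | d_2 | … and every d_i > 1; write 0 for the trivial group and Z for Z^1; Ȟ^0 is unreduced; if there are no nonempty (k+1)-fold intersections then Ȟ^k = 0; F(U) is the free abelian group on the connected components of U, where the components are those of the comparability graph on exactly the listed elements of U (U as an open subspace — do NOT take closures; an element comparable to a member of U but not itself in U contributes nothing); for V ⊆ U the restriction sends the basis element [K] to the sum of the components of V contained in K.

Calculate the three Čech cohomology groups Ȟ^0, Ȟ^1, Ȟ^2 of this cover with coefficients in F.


nerve of the cover:
  A12={p,t} A13={r,t} A14={p,r} A23={s,t} A24={p,s} A34={r,s}
  A123={t} A124={p} A134={r} A234={s}
components per intersection:
  A1: {p} {r} {t}
  A2: {p} {q,s} {t}
  A3: {r} {s} {t}
  A4: {p} {r} {s}
  A12: {p} {t}
  A13: {r} {t}
  A14: {p} {r}
  A23: {s} {t}
  A24: {p} {s}
  A34: {r} {s}
  A123: {t}
  A124: {p}
  A134: {r}
  A234: {s}
C dims 12,12,4; δ0: rk 8, SNF 1^8; δ1: rk 4, SNF 1^4
Ȟ^0 = (12 − 8) − 0 = 4, so Ȟ^0 ≅ Z^4
Ȟ^1 = (12 − 4) − 8 = 0, so Ȟ^1 ≅ 0
Ȟ^2 = (4 − 0) − 4 = 0, so Ȟ^2 ≅ 0

Ȟ^0 = Z^4,  Ȟ^1 = 0,  Ȟ^2 = 0


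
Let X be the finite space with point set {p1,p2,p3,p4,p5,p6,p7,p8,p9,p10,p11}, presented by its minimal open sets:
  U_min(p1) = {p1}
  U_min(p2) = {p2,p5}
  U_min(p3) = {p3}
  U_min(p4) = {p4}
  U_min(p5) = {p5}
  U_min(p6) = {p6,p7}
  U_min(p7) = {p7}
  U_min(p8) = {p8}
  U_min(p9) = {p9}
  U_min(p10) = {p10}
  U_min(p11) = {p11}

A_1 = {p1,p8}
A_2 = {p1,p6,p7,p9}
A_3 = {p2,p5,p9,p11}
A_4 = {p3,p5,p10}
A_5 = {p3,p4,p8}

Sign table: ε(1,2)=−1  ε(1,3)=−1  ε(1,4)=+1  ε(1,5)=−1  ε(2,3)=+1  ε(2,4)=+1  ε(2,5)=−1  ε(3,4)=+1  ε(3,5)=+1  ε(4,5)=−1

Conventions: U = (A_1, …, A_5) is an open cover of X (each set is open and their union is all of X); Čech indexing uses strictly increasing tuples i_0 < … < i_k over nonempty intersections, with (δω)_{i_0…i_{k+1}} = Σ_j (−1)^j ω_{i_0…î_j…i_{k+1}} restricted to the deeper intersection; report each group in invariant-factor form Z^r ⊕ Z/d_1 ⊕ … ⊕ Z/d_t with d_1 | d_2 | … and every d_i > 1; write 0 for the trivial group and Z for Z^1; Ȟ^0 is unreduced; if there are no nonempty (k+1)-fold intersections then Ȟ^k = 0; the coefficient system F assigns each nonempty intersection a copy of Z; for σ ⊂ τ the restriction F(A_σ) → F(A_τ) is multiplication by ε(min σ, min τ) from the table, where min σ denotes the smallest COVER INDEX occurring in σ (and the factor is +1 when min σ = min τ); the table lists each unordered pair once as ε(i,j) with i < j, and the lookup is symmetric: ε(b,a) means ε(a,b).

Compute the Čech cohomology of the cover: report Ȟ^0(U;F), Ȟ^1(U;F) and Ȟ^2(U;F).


nerve simplices:
  A12={p1} A15={p8} A23={p9} A34={p5} A45={p3}
C dims 5,5; δ0: rk 5, SNF 1^4·2
degree 0: 5−5−0 = 0 → Ȟ^0 ≅ 0
degree 1: 5−0−5 = 0 plus torsion [2] → Ȟ^1 ≅ Z/2
degree 2: 0−0−0 = 0 → Ȟ^2 ≅ 0

Ȟ^0(U;F) ≅ 0, Ȟ^1(U;F) ≅ Z/2, Ȟ^2(U;F) ≅ 0


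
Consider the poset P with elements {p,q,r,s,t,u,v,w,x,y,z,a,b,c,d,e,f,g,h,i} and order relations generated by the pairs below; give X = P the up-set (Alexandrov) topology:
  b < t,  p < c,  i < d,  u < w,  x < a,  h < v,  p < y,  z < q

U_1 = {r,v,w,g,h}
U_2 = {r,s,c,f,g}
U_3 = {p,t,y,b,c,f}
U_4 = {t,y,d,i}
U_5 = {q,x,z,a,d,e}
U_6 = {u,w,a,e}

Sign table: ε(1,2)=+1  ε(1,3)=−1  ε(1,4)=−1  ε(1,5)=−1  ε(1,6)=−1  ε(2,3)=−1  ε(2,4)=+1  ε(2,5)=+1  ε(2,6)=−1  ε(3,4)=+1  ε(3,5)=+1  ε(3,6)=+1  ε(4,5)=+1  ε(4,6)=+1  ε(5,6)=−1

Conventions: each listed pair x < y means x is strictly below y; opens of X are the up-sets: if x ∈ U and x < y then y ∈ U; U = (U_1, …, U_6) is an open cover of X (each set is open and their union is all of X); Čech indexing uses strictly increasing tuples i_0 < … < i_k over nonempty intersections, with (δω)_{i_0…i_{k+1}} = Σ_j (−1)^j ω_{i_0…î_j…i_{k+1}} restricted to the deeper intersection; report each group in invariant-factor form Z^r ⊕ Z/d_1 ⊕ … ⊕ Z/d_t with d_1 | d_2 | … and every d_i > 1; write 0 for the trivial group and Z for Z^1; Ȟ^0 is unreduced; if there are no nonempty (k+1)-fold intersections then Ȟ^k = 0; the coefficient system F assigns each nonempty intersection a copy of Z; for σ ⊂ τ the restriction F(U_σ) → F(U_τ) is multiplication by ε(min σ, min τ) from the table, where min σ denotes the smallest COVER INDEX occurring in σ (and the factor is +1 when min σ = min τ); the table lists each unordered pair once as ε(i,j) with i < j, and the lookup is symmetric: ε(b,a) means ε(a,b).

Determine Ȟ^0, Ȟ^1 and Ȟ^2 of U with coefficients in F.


nonempty overlaps:
  U12={r,g} U16={w} U23={c,f} U34={t,y} U45={d} U56={a,e}
C dims 6,6; δ0: rk 6, SNF 1^5·2
degree 0: 6−6−0 = 0 → Ȟ^0 ≅ 0
degree 1: 6−0−6 = 0 plus torsion [2] → Ȟ^1 ≅ Z/2
degree 2: 0−0−0 = 0 → Ȟ^2 ≅ 0

Ȟ^0 = 0, Ȟ^1 = Z/2 and Ȟ^2 = 0


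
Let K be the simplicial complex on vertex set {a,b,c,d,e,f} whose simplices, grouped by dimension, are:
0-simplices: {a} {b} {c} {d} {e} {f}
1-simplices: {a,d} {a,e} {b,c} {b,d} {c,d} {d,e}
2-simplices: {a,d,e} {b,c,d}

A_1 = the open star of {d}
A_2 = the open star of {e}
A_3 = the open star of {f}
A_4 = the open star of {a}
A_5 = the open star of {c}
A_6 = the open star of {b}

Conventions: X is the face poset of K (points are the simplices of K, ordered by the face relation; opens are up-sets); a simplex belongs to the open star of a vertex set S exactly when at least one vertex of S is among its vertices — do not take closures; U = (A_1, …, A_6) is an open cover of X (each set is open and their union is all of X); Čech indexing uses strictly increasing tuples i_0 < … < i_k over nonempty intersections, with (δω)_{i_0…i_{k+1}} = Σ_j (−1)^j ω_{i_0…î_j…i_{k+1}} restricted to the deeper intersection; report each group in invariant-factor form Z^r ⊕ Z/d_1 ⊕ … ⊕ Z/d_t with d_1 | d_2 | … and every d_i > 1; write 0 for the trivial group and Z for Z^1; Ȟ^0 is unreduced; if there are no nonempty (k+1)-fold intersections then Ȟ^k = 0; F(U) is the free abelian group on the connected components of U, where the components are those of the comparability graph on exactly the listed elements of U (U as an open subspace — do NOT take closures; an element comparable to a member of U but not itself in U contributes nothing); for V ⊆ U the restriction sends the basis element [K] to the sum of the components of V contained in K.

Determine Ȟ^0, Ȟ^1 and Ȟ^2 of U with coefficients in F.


Ȟ^0 = Z^2, Ȟ^1 = 0 and Ȟ^2 = 0

nonempty overlaps:
  A1={{d},{a,d},{b,d},{c,d},{d,e},{a,d,e},{b,c,d}} A2={{e},{a,e},{d,e},{a,d,e}} A3={{f}} A4={{a},{a,d},{a,e},{a,d,e}} A5={{c},{b,c},{c,d},{b,c,d}} A6={{b},{b,c},{b,d},{b,c,d}}
  A12={{d,e},{a,d,e}} A14={{a,d},{a,d,e}} A15={{c,d},{b,c,d}} A16={{b,d},{b,c,d}} A24={{a,e},{a,d,e}} A56={{b,c},{b,c,d}}
  A124={{a,d,e}} A156={{b,c,d}}
components per intersection:
  A1: {{d},{a,d},{b,d},{c,d},{d,e},{a,d,e},{b,c,d}}
  A2: {{e},{a,e},{d,e},{a,d,e}}
  A3: {{f}}
  A4: {{a},{a,d},{a,e},{a,d,e}}
  A5: {{c},{b,c},{c,d},{b,c,d}}
  A6: {{b},{b,c},{b,d},{b,c,d}}
  A12: {{d,e},{a,d,e}}
  A14: {{a,d},{a,d,e}}
  A15: {{c,d},{b,c,d}}
  A16: {{b,d},{b,c,d}}
  A24: {{a,e},{a,d,e}}
  A56: {{b,c},{b,c,d}}
  A124: {{a,d,e}}
  A156: {{b,c,d}}
C dims 6,6,2; δ0: rk 4, SNF 1^4; δ1: rk 2, SNF 1^2
degree 0: 6−4−0 = 2 → Ȟ^0 ≅ Z^2
degree 1: 6−2−4 = 0 → Ȟ^1 ≅ 0
degree 2: 2−0−2 = 0 → Ȟ^2 ≅ 0


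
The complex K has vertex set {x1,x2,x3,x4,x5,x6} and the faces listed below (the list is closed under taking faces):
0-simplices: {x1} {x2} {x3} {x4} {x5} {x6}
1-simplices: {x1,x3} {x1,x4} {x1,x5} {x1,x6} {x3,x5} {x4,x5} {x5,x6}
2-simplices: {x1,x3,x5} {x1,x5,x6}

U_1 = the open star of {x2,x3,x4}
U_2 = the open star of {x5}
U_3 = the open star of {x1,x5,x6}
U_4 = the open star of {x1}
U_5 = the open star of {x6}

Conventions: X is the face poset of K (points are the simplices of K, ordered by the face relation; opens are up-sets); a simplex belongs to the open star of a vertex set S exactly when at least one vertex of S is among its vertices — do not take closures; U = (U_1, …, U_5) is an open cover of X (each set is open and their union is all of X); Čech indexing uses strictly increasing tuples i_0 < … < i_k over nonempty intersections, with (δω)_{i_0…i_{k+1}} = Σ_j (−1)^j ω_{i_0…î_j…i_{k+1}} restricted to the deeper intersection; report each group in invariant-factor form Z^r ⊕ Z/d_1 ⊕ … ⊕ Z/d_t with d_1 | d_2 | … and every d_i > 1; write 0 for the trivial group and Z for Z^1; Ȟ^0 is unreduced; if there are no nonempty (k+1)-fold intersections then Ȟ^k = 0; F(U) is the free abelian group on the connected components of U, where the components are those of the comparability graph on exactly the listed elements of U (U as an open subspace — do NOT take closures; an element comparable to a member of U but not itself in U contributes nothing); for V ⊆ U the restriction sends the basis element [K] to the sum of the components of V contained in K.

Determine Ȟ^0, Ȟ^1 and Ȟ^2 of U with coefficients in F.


nerve of the cover:
  U1={{x2},{x3},{x4},{x1,x3},{x1,x4},{x3,x5},{x4,x5},{x1,x3,x5}} U2={{x5},{x1,x5},{x3,x5},{x4,x5},{x5,x6},{x1,x3,x5},{x1,x5,x6}} U3={{x1},{x5},{x6},{x1,x3},{x1,x4},{x1,x5},{x1,x6},{x3,x5},{x4,x5},{x5,x6},{x1,x3,x5},{x1,x5,x6}} U4={{x1},{x1,x3},{x1,x4},{x1,x5},{x1,x6},{x1,x3,x5},{x1,x5,x6}} U5={{x6},{x1,x6},{x5,x6},{x1,x5,x6}}
  U12={{x3,x5},{x4,x5},{x1,x3,x5}} U13={{x1,x3},{x1,x4},{x3,x5},{x4,x5},{x1,x3,x5}} U14={{x1,x3},{x1,x4},{x1,x3,x5}} U23={{x5},{x1,x5},{x3,x5},{x4,x5},{x5,x6},{x1,x3,x5},{x1,x5,x6}} U24={{x1,x5},{x1,x3,x5},{x1,x5,x6}} U25={{x5,x6},{x1,x5,x6}} U34={{x1},{x1,x3},{x1,x4},{x1,x5},{x1,x6},{x1,x3,x5},{x1,x5,x6}} U35={{x6},{x1,x6},{x5,x6},{x1,x5,x6}} U45={{x1,x6},{x1,x5,x6}}
  U123={{x3,x5},{x4,x5},{x1,x3,x5}} U124={{x1,x3,x5}} U134={{x1,x3},{x1,x4},{x1,x3,x5}} U234={{x1,x5},{x1,x3,x5},{x1,x5,x6}} U235={{x5,x6},{x1,x5,x6}} U245={{x1,x5,x6}} U345={{x1,x6},{x1,x5,x6}}
  U1234={{x1,x3,x5}} U2345={{x1,x5,x6}}
components per intersection:
  U1: {{x2}} {{x3},{x1,x3},{x3,x5},{x1,x3,x5}} {{x4},{x1,x4},{x4,x5}}
  U2: {{x5},{x1,x5},{x3,x5},{x4,x5},{x5,x6},{x1,x3,x5},{x1,x5,x6}}
  U3: {{x1},{x5},{x6},{x1,x3},{x1,x4},{x1,x5},{x1,x6},{x3,x5},{x4,x5},{x5,x6},{x1,x3,x5},{x1,x5,x6}}
  U4: {{x1},{x1,x3},{x1,x4},{x1,x5},{x1,x6},{x1,x3,x5},{x1,x5,x6}}
  U5: {{x6},{x1,x6},{x5,x6},{x1,x5,x6}}
  U12: {{x3,x5},{x1,x3,x5}} {{x4,x5}}
  U13: {{x1,x3},{x3,x5},{x1,x3,x5}} {{x1,x4}} {{x4,x5}}
  U14: {{x1,x3},{x1,x3,x5}} {{x1,x4}}
  U23: {{x5},{x1,x5},{x3,x5},{x4,x5},{x5,x6},{x1,x3,x5},{x1,x5,x6}}
  U24: {{x1,x5},{x1,x3,x5},{x1,x5,x6}}
  U25: {{x5,x6},{x1,x5,x6}}
  U34: {{x1},{x1,x3},{x1,x4},{x1,x5},{x1,x6},{x1,x3,x5},{x1,x5,x6}}
  U35: {{x6},{x1,x6},{x5,x6},{x1,x5,x6}}
  U45: {{x1,x6},{x1,x5,x6}}
  U123: {{x3,x5},{x1,x3,x5}} {{x4,x5}}
  U124: {{x1,x3,x5}}
  U134: {{x1,x3},{x1,x3,x5}} {{x1,x4}}
  U234: {{x1,x5},{x1,x3,x5},{x1,x5,x6}}
  U235: {{x5,x6},{x1,x5,x6}}
  U245: {{x1,x5,x6}}
  U345: {{x1,x6},{x1,x5,x6}}
  U1234: {{x1,x3,x5}}
  U2345: {{x1,x5,x6}}
C dims 7,13,9,2; δ0: rk 5, SNF 1^5; δ1: rk 7, SNF 1^7; δ2: rk 2, SNF 1^2
Ȟ^0 = (7 − 5) − 0 = 2, so Ȟ^0 ≅ Z^2
Ȟ^1 = (13 − 7) − 5 = 1, so Ȟ^1 ≅ Z
Ȟ^2 = (9 − 2) − 7 = 0, so Ȟ^2 ≅ 0

Ȟ^0 ≅ Z^2, Ȟ^1 ≅ Z, Ȟ^2 ≅ 0
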